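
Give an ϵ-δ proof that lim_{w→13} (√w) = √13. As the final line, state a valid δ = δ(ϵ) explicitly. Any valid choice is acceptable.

Let ϵ > 0. We want δ > 0 such that 0 < |w − 13| < δ implies |√w − √13| < ϵ.
Rationalise: √w − √13 = (w − 13)/(√w + √13), so |√w − √13| = |w − 13|/(√w + √13).
Restrict δ ≤ 13 so that |w − 13| < 13 forces w > 0, and then √w + √13 > √13.
Hence |√w − √13| < |w − 13|/√13, which is < ϵ once |w − 13| < √13·ϵ.
Take δ = min(13, √13·ϵ). If 0 < |w − 13| < δ then w > 0 and |√w − √13| < |w − 13|/√13 < ϵ.

δ = min(13, √13·ϵ)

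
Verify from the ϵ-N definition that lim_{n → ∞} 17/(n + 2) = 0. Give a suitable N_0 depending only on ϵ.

N_0 = 17/ϵ

Suppose ϵ > 0. For n ≥ 1, |17/(n + 2) − 0| = 17/(n + 2) ≤ 17/n.
We need 17/n < ϵ, i.e. n > 17/ϵ.
Take N_0 = 17/ϵ. If n > N_0 then |17/(n + 2)| ≤ 17/n < ϵ.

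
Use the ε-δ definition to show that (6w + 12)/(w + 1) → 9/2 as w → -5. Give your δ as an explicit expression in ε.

δ = min(2, (4/3)ε)

Let ε > 0 be given. We want δ > 0 with 0 < |w + 5| < δ ⇒ |(6w + 12)/(w + 1) − (9/2)| < ε.
Combining over a common denominator, (6w + 12)/(w + 1) − (9/2) = [(6w + 12)·(-4) − (-18)·(w + 1)] / [(-4)·(w + 1)] = -6(w + 5) / ((-4)(w + 1)).
So |(6w + 12)/(w + 1) − (9/2)| = 6|w + 5| / (4·|w + 1|).
Restrict δ ≤ 2. Then |w + 5| < 2 gives |w + 1| = |(w + 5) + (-4)| ≥ 4 − 2 = 2.
Hence |(6w + 12)/(w + 1) − (9/2)| < 6|w + 5|/(4·2) = (3/4)|w + 5|, which is < ε once |w + 5| < (4/3)ε.
Take δ = min(2, (4/3)ε). Then 0 < |w + 5| < δ forces both bounds, so |(6w + 12)/(w + 1) − (9/2)| < ε.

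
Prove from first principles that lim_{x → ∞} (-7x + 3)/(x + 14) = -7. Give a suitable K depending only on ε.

Fix ε > 0. We seek K > 0 such that x > K implies |(-7x + 3)/(x + 14) + 7| < ε.
(-7x + 3)/(x + 14) + 7 = ((-7x + 3) − (-7)(x + 14)) / ((x + 14)) = 101/((x + 14)).
For x > 0 we have x + 14 > x, so |(-7x + 3)/(x + 14) + 7| = 101/((x + 14)) < 101/(x) = 101/x.
Thus |(-7x + 3)/(x + 14) + 7| < ε whenever x > 101/ε.
Take K = 101/ε. If x > K then |(-7x + 3)/(x + 14) + 7| < 101/x < ε.

K = 101/ε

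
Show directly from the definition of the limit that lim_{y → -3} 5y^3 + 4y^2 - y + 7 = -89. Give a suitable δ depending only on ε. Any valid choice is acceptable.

Let ε > 0 be given. We want δ > 0 such that 0 < |y + 3| < δ implies |(5y^3 + 4y^2 - y + 7) + 89| < ε.
(5y^3 + 4y^2 - y + 7) + 89 = 5y^3 + 4y^2 - y + 96 = (y + 3)(5y^2 - 11y + 32).
So |(5y^3 + 4y^2 - y + 7) + 89| = |y + 3|·|5y^2 - 11y + 32|.
Require δ ≤ 1. Then |y + 3| < 1 gives |y| < 4, and by the triangle inequality |5y^2 - 11y + 32| ≤ 5·4^2 + 11·4 + 32 = 156.
Hence |(5y^3 + 4y^2 - y + 7) + 89| ≤ 156|y + 3| < ε provided |y + 3| < ε/156.
Choosing δ = min(1, ε/156) ensures both conditions, hence |(5y^3 + 4y^2 - y + 7) + 89| < ε.

δ = min(1, ε/156)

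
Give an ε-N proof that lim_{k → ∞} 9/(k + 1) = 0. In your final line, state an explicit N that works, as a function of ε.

N = 9/ε

Fix ε > 0. For k ≥ 1, |9/(k + 1) − 0| = 9/(k + 1) ≤ 9/k.
We need 9/k < ε, i.e. k > 9/ε.
Take N = 9/ε. If k > N then |9/(k + 1)| ≤ 9/k < ε.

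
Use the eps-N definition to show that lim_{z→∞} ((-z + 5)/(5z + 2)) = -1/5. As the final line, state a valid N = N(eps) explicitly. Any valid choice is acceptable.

Fix eps > 0. We seek N > 0 such that z > N implies |(-z + 5)/(5z + 2) + 1/5| < eps.
(-z + 5)/(5z + 2) + 1/5 = (5(-z + 5) − (-1)(5z + 2)) / (5(5z + 2)) = 27/(5(5z + 2)).
For z > 0 we have 5z + 2 > 5z, so |(-z + 5)/(5z + 2) + 1/5| = 27/(5(5z + 2)) < 27/(5·5z) = (27/25)/z.
Thus |(-z + 5)/(5z + 2) + 1/5| < eps whenever z > (27/25)/eps.
Take N = (27/25)/eps. If z > N then |(-z + 5)/(5z + 2) + 1/5| < (27/25)/z < eps.

N = (27/25)/eps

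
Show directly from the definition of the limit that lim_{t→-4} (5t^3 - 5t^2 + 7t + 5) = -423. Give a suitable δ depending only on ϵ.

δ = min(1, ϵ/357)

Let ϵ > 0. We want δ > 0 such that 0 < |t + 4| < δ implies |(5t^3 - 5t^2 + 7t + 5) + 423| < ϵ.
(5t^3 - 5t^2 + 7t + 5) + 423 = 5t^3 - 5t^2 + 7t + 428 = (t + 4)(5t^2 - 25t + 107).
So |(5t^3 - 5t^2 + 7t + 5) + 423| = |t + 4|·|5t^2 - 25t + 107|.
Require δ ≤ 1. Then |t + 4| < 1 gives |t| < 5, and by the triangle inequality |5t^2 - 25t + 107| ≤ 5·5^2 + 25·5 + 107 = 357.
Hence |(5t^3 - 5t^2 + 7t + 5) + 423| ≤ 357|t + 4| < ϵ provided |t + 4| < ϵ/357.
Take δ = min(1, ϵ/357). Then 0 < |t + 4| < δ gives both |t + 4| < 1 and |t + 4| < ϵ/357, so |(5t^3 - 5t^2 + 7t + 5) + 423| < ϵ.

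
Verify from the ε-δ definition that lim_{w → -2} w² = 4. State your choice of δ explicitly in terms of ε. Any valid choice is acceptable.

δ = min(1, ε/5)

Let ε > 0. We seek δ > 0 with 0 < |w + 2| < δ ⇒ |w² − 4| < ε.
Factor: w² − 4 = (w + 2)(w - 2), so |w² − 4| = |w + 2|·|w - 2|.
Impose δ ≤ 1 so that |w| < 3; then |w - 2| ≤ 5.
Hence |w² − 4| ≤ 5|w + 2|, which is < ε once |w + 2| < ε/5.
Take δ = min(1, ε/5). If 0 < |w + 2| < δ then both bounds hold and |w² − 4| ≤ 5|w + 2| < 5·(ε/5) = ε.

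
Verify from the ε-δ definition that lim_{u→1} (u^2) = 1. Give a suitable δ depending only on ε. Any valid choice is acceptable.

Let ε > 0. We seek δ > 0 with 0 < |u − 1| < δ ⇒ |u^2 − 1| < ε.
Factor: u^2 − 1 = (u − 1)(u + 1), so |u^2 − 1| = |u − 1|·|u + 1|.
Impose δ ≤ 1 so that |u| < 2; then |u + 1| ≤ 3.
Hence |u^2 − 1| ≤ 3|u − 1|, which is < ε once |u − 1| < ε/3.
Take δ = min(1, ε/3). If 0 < |u − 1| < δ then both bounds hold and |u^2 − 1| ≤ 3|u − 1| < 3·(ε/3) = ε.

δ = min(1, ε/3)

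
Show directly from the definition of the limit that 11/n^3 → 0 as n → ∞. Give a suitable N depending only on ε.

N = (11/ε)^{1/3}

Let ε > 0. For n ≥ 1, |11/n^3 − 0| = 11/n^3.
11/n^3 < ε ⇔ n^3 > 11/ε ⇔ n > (11/ε)^{1/3}.
Take N = (11/ε)^{1/3}. Then n > N implies 11/n^3 < ε.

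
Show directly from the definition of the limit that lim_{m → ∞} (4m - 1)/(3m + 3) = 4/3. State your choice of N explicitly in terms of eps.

N = (5/3)/eps

Fix eps > 0. For m ≥ 1, |(4m - 1)/(3m + 3) − (4/3)| = |-15|/(3(3m + 3)) = 15/(3(3m + 3)).
Since 3m + 3 ≥ 3m for m ≥ 1, this is ≤ 15/(3·3m) = (5/3)/m.
So |(4m - 1)/(3m + 3) − (4/3)| < eps whenever m > (5/3)/eps.
Take N = (5/3)/eps. If m > N then |(4m - 1)/(3m + 3) − (4/3)| ≤ (5/3)/m < eps.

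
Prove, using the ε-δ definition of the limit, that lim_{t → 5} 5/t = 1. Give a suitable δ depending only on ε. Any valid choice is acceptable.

Fix ε > 0. We seek δ > 0 such that 0 < |t − 5| < δ implies |5/t − 1| < ε.
|5/t − 1| = 5·|5 − t|/(5·|t|) = 5|t − 5|/(5|t|).
Require δ ≤ 5/2 so that |t| > 5 − 5/2 = 5/2, hence 5|t| > 25/2.
Then |5/t − 1| < 5|t − 5|/(25/2), which is < ε when |t − 5| < (5/2)ε.
Take δ = min(5/2, (5/2)ε). Then 0 < |t − 5| < δ gives both |t − 5| < 5/2 and |t − 5| < (5/2)ε, so |5/t − 1| < ε.

δ = min(5/2, (5/2)ε)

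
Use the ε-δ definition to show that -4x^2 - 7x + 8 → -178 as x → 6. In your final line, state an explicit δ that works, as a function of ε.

Let ε > 0 be given. We want δ > 0 such that 0 < |x − 6| < δ implies |(-4x^2 - 7x + 8) + 178| < ε.
(-4x^2 - 7x + 8) + 178 = -4x^2 - 7x + 186 = (x − 6)(-4x - 31).
So |(-4x^2 - 7x + 8) + 178| = |x − 6|·|-4x - 31|.
Assume first that |x − 6| < 1, so |x| < 7. Then |-4x - 31| ≤ 4·7 + 31 = 59.
Hence |(-4x^2 - 7x + 8) + 178| ≤ 59|x − 6| < ε provided |x − 6| < ε/59.
Take δ = min(1, ε/59). Then 0 < |x − 6| < δ gives both |x − 6| < 1 and |x − 6| < ε/59, so |(-4x^2 - 7x + 8) + 178| < ε.

δ = min(1, ε/59)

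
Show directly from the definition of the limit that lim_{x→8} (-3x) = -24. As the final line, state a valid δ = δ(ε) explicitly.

Let ε > 0 be given. We need δ > 0 so that 0 < |x − 8| < δ implies |(-3x) + 24| < ε.
Since (-3x) + 24 = -3(x − 8), we have |(-3x) + 24| = 3|x − 8|.
So 3|x − 8| < ε exactly when |x − 8| < ε/3.
Choosing δ = ε/3 gives |(-3x) + 24| = 3|x − 8| < ε whenever |x − 8| < δ.

δ = ε/3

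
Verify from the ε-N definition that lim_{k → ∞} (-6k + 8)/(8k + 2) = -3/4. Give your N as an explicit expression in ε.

Suppose ε > 0. For k ≥ 1, |(-6k + 8)/(8k + 2) + 3/4| = |76|/(8(8k + 2)) = 76/(8(8k + 2)).
Since 8k + 2 ≥ 8k for k ≥ 1, this is ≤ 76/(8·8k) = (19/16)/k.
So |(-6k + 8)/(8k + 2) + 3/4| < ε whenever k > (19/16)/ε.
Take N = (19/16)/ε. If k > N then |(-6k + 8)/(8k + 2) + 3/4| ≤ (19/16)/k < ε.

N = (19/16)/ε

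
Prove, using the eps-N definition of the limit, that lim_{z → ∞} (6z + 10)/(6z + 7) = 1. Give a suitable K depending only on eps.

Let eps > 0 be given. We seek K > 0 such that z > K implies |(6z + 10)/(6z + 7) − 1| < eps.
(6z + 10)/(6z + 7) − 1 = (6(6z + 10) − 6(6z + 7)) / (6(6z + 7)) = 18/(6(6z + 7)).
For z > 0 we have 6z + 7 > 6z, so |(6z + 10)/(6z + 7) − 1| = 18/(6(6z + 7)) < 18/(6·6z) = (1/2)/z.
Thus |(6z + 10)/(6z + 7) − 1| < eps whenever z > (1/2)/eps.
Take K = (1/2)/eps. If z > K then |(6z + 10)/(6z + 7) − 1| < (1/2)/z < eps.

K = (1/2)/eps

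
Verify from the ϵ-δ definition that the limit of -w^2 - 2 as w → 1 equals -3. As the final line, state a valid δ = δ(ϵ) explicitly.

Let ϵ > 0. We want δ > 0 such that 0 < |w − 1| < δ implies |(-w^2 - 2) + 3| < ϵ.
(-w^2 - 2) + 3 = -w^2 + 1 = (w − 1)(-w - 1).
So |(-w^2 - 2) + 3| = |w − 1|·|-w - 1|.
Require δ ≤ 1. Then |w − 1| < 1 gives |w| < 2, and by the triangle inequality |-w - 1| ≤ 2 + 1 = 3.
Hence |(-w^2 - 2) + 3| ≤ 3|w − 1| < ϵ provided |w − 1| < ϵ/3.
Choosing δ = min(1, ϵ/3) ensures both conditions, hence |(-w^2 - 2) + 3| < ϵ.

δ = min(1, ϵ/3)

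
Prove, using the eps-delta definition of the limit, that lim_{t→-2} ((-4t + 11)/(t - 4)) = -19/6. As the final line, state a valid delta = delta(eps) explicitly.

Let eps > 0. We want delta > 0 with 0 < |t + 2| < delta ⇒ |(-4t + 11)/(t - 4) + 19/6| < eps.
Combining over a common denominator, (-4t + 11)/(t - 4) + 19/6 = [(-4t + 11)·(-6) − 19·(t - 4)] / [(-6)·(t - 4)] = 5(t + 2) / ((-6)(t - 4)).
So |(-4t + 11)/(t - 4) + 19/6| = 5|t + 2| / (6·|t − 4|).
Restrict delta ≤ 3. Then |t + 2| < 3 gives |t − 4| = |(t + 2) + (-6)| ≥ 6 − 3 = 3.
Hence |(-4t + 11)/(t - 4) + 19/6| < 5|t + 2|/(6·3) = (5/18)|t + 2|, which is < eps once |t + 2| < (18/5)eps.
Take delta = min(3, (18/5)eps). Then 0 < |t + 2| < delta forces both bounds, so |(-4t + 11)/(t - 4) + 19/6| < eps.

delta = min(3, (18/5)eps)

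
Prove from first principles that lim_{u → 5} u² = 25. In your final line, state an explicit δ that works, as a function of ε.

Fix ε > 0. We seek δ > 0 with 0 < |u − 5| < δ ⇒ |u² − 25| < ε.
Factor: u² − 25 = (u − 5)(u + 5), so |u² − 25| = |u − 5|·|u + 5|.
Impose δ ≤ 1 so that |u| < 6; then |u + 5| ≤ 11.
Hence |u² − 25| ≤ 11|u − 5|, which is < ε once |u − 5| < ε/11.
Take δ = min(1, ε/11). If 0 < |u − 5| < δ then both bounds hold and |u² − 25| ≤ 11|u − 5| < 11·(ε/11) = ε.

δ = min(1, ε/11)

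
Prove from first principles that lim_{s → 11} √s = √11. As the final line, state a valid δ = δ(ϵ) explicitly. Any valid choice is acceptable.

Fix ϵ > 0. We want δ > 0 such that 0 < |s − 11| < δ implies |√s − √11| < ϵ.
Multiplying by the conjugate, |√s − √11| = |s − 11|/(√s + √11).
Restrict δ ≤ 11 so that |s − 11| < 11 forces s > 0, and then √s + √11 > √11.
Hence |√s − √11| < |s − 11|/√11, which is < ϵ once |s − 11| < √11·ϵ.
Take δ = min(11, √11·ϵ). If 0 < |s − 11| < δ then s > 0 and |√s − √11| < |s − 11|/√11 < ϵ.

δ = min(11, √11·ϵ)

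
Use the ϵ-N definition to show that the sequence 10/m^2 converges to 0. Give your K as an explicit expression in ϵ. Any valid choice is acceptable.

Fix ϵ > 0. For m ≥ 1, |10/m^2 − 0| = 10/m^2.
10/m^2 < ϵ ⇔ m^2 > 10/ϵ ⇔ m > (10/ϵ)^{1/2}.
Take K = (10/ϵ)^{1/2}. Then m > K implies 10/m^2 < ϵ.

K = (10/ϵ)^{1/2}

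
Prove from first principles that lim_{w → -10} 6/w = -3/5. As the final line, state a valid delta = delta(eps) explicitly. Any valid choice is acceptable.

Let eps > 0. We seek delta > 0 such that 0 < |w + 10| < delta implies |6/w + 3/5| < eps.
|6/w + 3/5| = 6·|-10 − w|/(10·|w|) = 6|w + 10|/(10|w|).
Require delta ≤ 5 so that |w| > 10 − 5 = 5, hence 10|w| > 50.
Then |6/w + 3/5| < 6|w + 10|/50, which is < eps when |w + 10| < (25/3)eps.
Take delta = min(5, (25/3)eps). Then 0 < |w + 10| < delta gives both |w + 10| < 5 and |w + 10| < (25/3)eps, so |6/w + 3/5| < eps.

delta = min(5, (25/3)eps)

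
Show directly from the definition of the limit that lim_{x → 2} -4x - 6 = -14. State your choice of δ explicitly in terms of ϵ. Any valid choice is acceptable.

Let ϵ > 0 be given. We need δ > 0 so that 0 < |x − 2| < δ implies |(-4x - 6) + 14| < ϵ.
|(-4x - 6) + 14| = |-4x + 8| = 4|x − 2|.
Thus it suffices that |x − 2| < ϵ/4.
Take δ = ϵ/4. If 0 < |x − 2| < δ then |(-4x - 6) + 14| = 4|x − 2| < 4·(ϵ/4) = ϵ.

δ = ϵ/4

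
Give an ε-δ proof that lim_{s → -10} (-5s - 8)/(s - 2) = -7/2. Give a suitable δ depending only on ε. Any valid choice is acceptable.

δ = min(6, 4ε)

Let ε > 0. We want δ > 0 with 0 < |s + 10| < δ ⇒ |(-5s - 8)/(s - 2) + 7/2| < ε.
Combining over a common denominator, (-5s - 8)/(s - 2) + 7/2 = [(-5s - 8)·(-12) − 42·(s - 2)] / [(-12)·(s - 2)] = 18(s + 10) / ((-12)(s - 2)).
So |(-5s - 8)/(s - 2) + 7/2| = 18|s + 10| / (12·|s − 2|).
Require δ ≤ 6, so |s − 2| ≥ |-12| − |s + 10| > 12 − 6 = 6.
Hence |(-5s - 8)/(s - 2) + 7/2| < 18|s + 10|/(12·6) = (1/4)|s + 10|, which is < ε once |s + 10| < 4ε.
Take δ = min(6, 4ε). Then 0 < |s + 10| < δ forces both bounds, so |(-5s - 8)/(s - 2) + 7/2| < ε.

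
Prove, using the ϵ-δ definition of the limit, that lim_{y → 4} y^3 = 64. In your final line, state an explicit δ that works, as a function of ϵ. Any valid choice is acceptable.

Suppose ϵ > 0. We seek δ > 0 with 0 < |y − 4| < δ ⇒ |y^3 − 64| < ϵ.
Factor: y^3 − 64 = (y − 4)(y^2 + 4y + 16), so |y^3 − 64| = |y − 4|·|y^2 + 4y + 16|.
Impose δ ≤ 2 so that |y| < 6; then |y^2 + 4y + 16| ≤ 76.
Hence |y^3 − 64| ≤ 76|y − 4|, which is < ϵ once |y − 4| < ϵ/76.
Take δ = min(2, ϵ/76). If 0 < |y − 4| < δ then both bounds hold and |y^3 − 64| ≤ 76|y − 4| < 76·(ϵ/76) = ϵ.

δ = min(2, ϵ/76)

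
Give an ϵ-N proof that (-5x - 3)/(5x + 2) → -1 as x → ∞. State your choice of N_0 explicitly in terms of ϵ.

Suppose ϵ > 0. We seek N_0 > 0 such that x > N_0 implies |(-5x - 3)/(5x + 2) + 1| < ϵ.
(-5x - 3)/(5x + 2) + 1 = (5(-5x - 3) − (-5)(5x + 2)) / (5(5x + 2)) = -5/(5(5x + 2)).
For x > 0 we have 5x + 2 > 5x, so |(-5x - 3)/(5x + 2) + 1| = 5/(5(5x + 2)) < 5/(5·5x) = (1/5)/x.
Thus |(-5x - 3)/(5x + 2) + 1| < ϵ whenever x > (1/5)/ϵ.
Take N_0 = (1/5)/ϵ. If x > N_0 then |(-5x - 3)/(5x + 2) + 1| < (1/5)/x < ϵ.

N_0 = (1/5)/ϵ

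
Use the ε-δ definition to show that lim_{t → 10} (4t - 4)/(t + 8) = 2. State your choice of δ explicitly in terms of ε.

δ = min(9, (9/2)ε)

Let ε > 0 be given. We want δ > 0 with 0 < |t − 10| < δ ⇒ |(4t - 4)/(t + 8) − 2| < ε.
Combining over a common denominator, (4t - 4)/(t + 8) − 2 = [(4t - 4)·18 − 36·(t + 8)] / [18·(t + 8)] = 36(t − 10) / (18(t + 8)).
So |(4t - 4)/(t + 8) − 2| = 36|t − 10| / (18·|t + 8|).
Require δ ≤ 9, so |t + 8| ≥ |18| − |t − 10| > 18 − 9 = 9.
Hence |(4t - 4)/(t + 8) − 2| < 36|t − 10|/(18·9) = (2/9)|t − 10|, which is < ε once |t − 10| < (9/2)ε.
Take δ = min(9, (9/2)ε). Then 0 < |t − 10| < δ forces both bounds, so |(4t - 4)/(t + 8) − 2| < ε.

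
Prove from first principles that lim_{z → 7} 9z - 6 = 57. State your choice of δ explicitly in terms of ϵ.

δ = ϵ/9

Fix ϵ > 0. We need δ > 0 so that 0 < |z − 7| < δ implies |(9z - 6) − 57| < ϵ.
Since (9z - 6) − 57 = 9(z − 7), we have |(9z - 6) − 57| = 9|z − 7|.
So 9|z − 7| < ϵ exactly when |z − 7| < ϵ/9.
Choosing δ = ϵ/9 gives |(9z - 6) − 57| = 9|z − 7| < ϵ whenever |z − 7| < δ.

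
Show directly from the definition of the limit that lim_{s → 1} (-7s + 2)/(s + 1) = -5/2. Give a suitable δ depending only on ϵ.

Fix ϵ > 0. We want δ > 0 with 0 < |s − 1| < δ ⇒ |(-7s + 2)/(s + 1) + 5/2| < ϵ.
Combining over a common denominator, (-7s + 2)/(s + 1) + 5/2 = [(-7s + 2)·2 − (-5)·(s + 1)] / [2·(s + 1)] = -9(s − 1) / (2(s + 1)).
So |(-7s + 2)/(s + 1) + 5/2| = 9|s − 1| / (2·|s + 1|).
Restrict δ ≤ 1. Then |s − 1| < 1 gives |s + 1| = |(s − 1) + 2| ≥ 2 − 1 = 1.
Hence |(-7s + 2)/(s + 1) + 5/2| < 9|s − 1|/(2·1) = (9/2)|s − 1|, which is < ϵ once |s − 1| < (2/9)ϵ.
Take δ = min(1, (2/9)ϵ). Then 0 < |s − 1| < δ forces both bounds, so |(-7s + 2)/(s + 1) + 5/2| < ϵ.

δ = min(1, (2/9)ϵ)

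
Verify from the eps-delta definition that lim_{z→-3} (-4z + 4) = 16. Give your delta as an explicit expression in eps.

Let eps > 0. We need delta > 0 so that 0 < |z + 3| < delta implies |(-4z + 4) − 16| < eps.
Since (-4z + 4) − 16 = -4(z + 3), we have |(-4z + 4) − 16| = 4|z + 3|.
So 4|z + 3| < eps exactly when |z + 3| < eps/4.
Take delta = eps/4. If 0 < |z + 3| < delta then |(-4z + 4) − 16| = 4|z + 3| < 4·(eps/4) = eps.

delta = eps/4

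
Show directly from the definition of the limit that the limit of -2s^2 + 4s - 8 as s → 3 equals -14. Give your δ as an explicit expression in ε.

Let ε > 0. We want δ > 0 such that 0 < |s − 3| < δ implies |(-2s^2 + 4s - 8) + 14| < ε.
(-2s^2 + 4s - 8) + 14 = -2s^2 + 4s + 6 = (s − 3)(-2s - 2).
So |(-2s^2 + 4s - 8) + 14| = |s − 3|·|-2s - 2|.
Assume first that |s − 3| < 1, so |s| < 4. Then |-2s - 2| ≤ 2·4 + 2 = 10.
Hence |(-2s^2 + 4s - 8) + 14| ≤ 10|s − 3| < ε provided |s − 3| < ε/10.
Take δ = min(1, ε/10). Then 0 < |s − 3| < δ gives both |s − 3| < 1 and |s − 3| < ε/10, so |(-2s^2 + 4s - 8) + 14| < ε.

δ = min(1, ε/10)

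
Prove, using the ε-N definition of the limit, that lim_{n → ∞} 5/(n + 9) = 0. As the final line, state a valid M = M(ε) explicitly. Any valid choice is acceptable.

Let ε > 0 be given. For n ≥ 1, |5/(n + 9) − 0| = 5/(n + 9) ≤ 5/n.
We need 5/n < ε, i.e. n > 5/ε.
Take M = 5/ε. If n > M then |5/(n + 9)| ≤ 5/n < ε.

M = 5/ε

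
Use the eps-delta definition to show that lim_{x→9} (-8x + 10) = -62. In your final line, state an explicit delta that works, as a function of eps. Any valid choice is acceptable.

delta = eps/8

Suppose eps > 0. We need delta > 0 so that 0 < |x − 9| < delta implies |(-8x + 10) + 62| < eps.
Since (-8x + 10) + 62 = -8(x − 9), we have |(-8x + 10) + 62| = 8|x − 9|.
Thus it suffices that |x − 9| < eps/8.
Choosing delta = eps/8 gives |(-8x + 10) + 62| = 8|x − 9| < eps whenever |x − 9| < delta.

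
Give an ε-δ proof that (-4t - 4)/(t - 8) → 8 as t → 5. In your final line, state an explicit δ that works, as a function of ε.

Fix ε > 0. We want δ > 0 with 0 < |t − 5| < δ ⇒ |(-4t - 4)/(t - 8) − 8| < ε.
Combining over a common denominator, (-4t - 4)/(t - 8) − 8 = [(-4t - 4)·(-3) − (-24)·(t - 8)] / [(-3)·(t - 8)] = 36(t − 5) / ((-3)(t - 8)).
So |(-4t - 4)/(t - 8) − 8| = 36|t − 5| / (3·|t − 8|).
Restrict δ ≤ 3/2. Then |t − 5| < 3/2 gives |t − 8| = |(t − 5) + (-3)| ≥ 3 − 3/2 = 3/2.
Hence |(-4t - 4)/(t - 8) − 8| < 36|t − 5|/(3·(3/2)) = 8|t − 5|, which is < ε once |t − 5| < (1/8)ε.
Take δ = min(3/2, (1/8)ε). Then 0 < |t − 5| < δ forces both bounds, so |(-4t - 4)/(t - 8) − 8| < ε.

δ = min(3/2, (1/8)ε)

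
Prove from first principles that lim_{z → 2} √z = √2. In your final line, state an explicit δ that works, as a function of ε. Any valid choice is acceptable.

δ = min(2, √2·ε)

Let ε > 0. We want δ > 0 such that 0 < |z − 2| < δ implies |√z − √2| < ε.
Multiplying by the conjugate, |√z − √2| = |z − 2|/(√z + √2).
Restrict δ ≤ 2 so that |z − 2| < 2 forces z > 0, and then √z + √2 > √2.
Hence |√z − √2| < |z − 2|/√2, which is < ε once |z − 2| < √2·ε.
Take δ = min(2, √2·ε). If 0 < |z − 2| < δ then z > 0 and |√z − √2| < |z − 2|/√2 < ε.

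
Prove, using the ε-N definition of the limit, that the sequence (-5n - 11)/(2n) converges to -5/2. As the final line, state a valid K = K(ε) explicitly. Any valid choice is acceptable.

Let ε > 0. For n ≥ 1, |(-5n - 11)/(2n) + 5/2| = |-22|/(2(2n)) = 22/(2(2n)).
Since 2n ≥ 2n for n ≥ 1, this is ≤ 22/(2·2n) = (11/2)/n.
So |(-5n - 11)/(2n) + 5/2| < ε whenever n > (11/2)/ε.
Take K = (11/2)/ε. If n > K then |(-5n - 11)/(2n) + 5/2| ≤ (11/2)/n < ε.

K = (11/2)/ε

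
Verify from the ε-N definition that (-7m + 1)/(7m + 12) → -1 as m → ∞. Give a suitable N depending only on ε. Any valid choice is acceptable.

N = (13/7)/ε

Let ε > 0. For m ≥ 1, |(-7m + 1)/(7m + 12) + 1| = |91|/(7(7m + 12)) = 91/(7(7m + 12)).
Since 7m + 12 ≥ 7m for m ≥ 1, this is ≤ 91/(7·7m) = (13/7)/m.
So |(-7m + 1)/(7m + 12) + 1| < ε whenever m > (13/7)/ε.
Take N = (13/7)/ε. If m > N then |(-7m + 1)/(7m + 12) + 1| ≤ (13/7)/m < ε.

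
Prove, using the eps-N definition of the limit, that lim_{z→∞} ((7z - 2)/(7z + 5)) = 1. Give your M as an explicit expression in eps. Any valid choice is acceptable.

M = 1/eps

Suppose eps > 0. We seek M > 0 such that z > M implies |(7z - 2)/(7z + 5) − 1| < eps.
(7z - 2)/(7z + 5) − 1 = (7(7z - 2) − 7(7z + 5)) / (7(7z + 5)) = -49/(7(7z + 5)).
For z > 0 we have 7z + 5 > 7z, so |(7z - 2)/(7z + 5) − 1| = 49/(7(7z + 5)) < 49/(7·7z) = 1/z.
Thus |(7z - 2)/(7z + 5) − 1| < eps whenever z > 1/eps.
Take M = 1/eps. If z > M then |(7z - 2)/(7z + 5) − 1| < 1/z < eps.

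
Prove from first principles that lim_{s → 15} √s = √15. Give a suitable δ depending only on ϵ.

Suppose ϵ > 0. We want δ > 0 such that 0 < |s − 15| < δ implies |√s − √15| < ϵ.
Multiplying by the conjugate, |√s − √15| = |s − 15|/(√s + √15).
Restrict δ ≤ 15 so that |s − 15| < 15 forces s > 0, and then √s + √15 > √15.
Hence |√s − √15| < |s − 15|/√15, which is < ϵ once |s − 15| < √15·ϵ.
Take δ = min(15, √15·ϵ). If 0 < |s − 15| < δ then s > 0 and |√s − √15| < |s − 15|/√15 < ϵ.

δ = min(15, √15·ϵ)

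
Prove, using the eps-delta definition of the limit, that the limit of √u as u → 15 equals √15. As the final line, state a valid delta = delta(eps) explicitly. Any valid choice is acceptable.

Fix eps > 0. We want delta > 0 such that 0 < |u − 15| < delta implies |√u − √15| < eps.
Multiplying by the conjugate, |√u − √15| = |u − 15|/(√u + √15).
Restrict delta ≤ 15 so that |u − 15| < 15 forces u > 0, and then √u + √15 > √15.
Hence |√u − √15| < |u − 15|/√15, which is < eps once |u − 15| < √15·eps.
Take delta = min(15, √15·eps). If 0 < |u − 15| < delta then u > 0 and |√u − √15| < |u − 15|/√15 < eps.

delta = min(15, √15·eps)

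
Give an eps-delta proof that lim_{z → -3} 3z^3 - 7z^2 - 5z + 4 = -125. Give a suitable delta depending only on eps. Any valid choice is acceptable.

Suppose eps > 0. We want delta > 0 such that 0 < |z + 3| < delta implies |(3z^3 - 7z^2 - 5z + 4) + 125| < eps.
(3z^3 - 7z^2 - 5z + 4) + 125 = 3z^3 - 7z^2 - 5z + 129 = (z + 3)(3z^2 - 16z + 43).
So |(3z^3 - 7z^2 - 5z + 4) + 125| = |z + 3|·|3z^2 - 16z + 43|.
Require delta ≤ 1. Then |z + 3| < 1 gives |z| < 4, and by the triangle inequality |3z^2 - 16z + 43| ≤ 3·4^2 + 16·4 + 43 = 155.
Hence |(3z^3 - 7z^2 - 5z + 4) + 125| ≤ 155|z + 3| < eps provided |z + 3| < eps/155.
Take delta = min(1, eps/155). Then 0 < |z + 3| < delta gives both |z + 3| < 1 and |z + 3| < eps/155, so |(3z^3 - 7z^2 - 5z + 4) + 125| < eps.

delta = min(1, eps/155)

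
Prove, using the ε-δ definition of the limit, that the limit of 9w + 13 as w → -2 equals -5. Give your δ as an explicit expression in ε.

Fix ε > 0. We need δ > 0 so that 0 < |w + 2| < δ implies |(9w + 13) + 5| < ε.
Since (9w + 13) + 5 = 9(w + 2), we have |(9w + 13) + 5| = 9|w + 2|.
Thus it suffices that |w + 2| < ε/9.
Take δ = ε/9. If 0 < |w + 2| < δ then |(9w + 13) + 5| = 9|w + 2| < 9·(ε/9) = ε.

δ = ε/9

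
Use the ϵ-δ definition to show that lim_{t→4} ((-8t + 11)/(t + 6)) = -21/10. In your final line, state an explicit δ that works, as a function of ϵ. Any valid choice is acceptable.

δ = min(5, (50/59)ϵ)

Let ϵ > 0 be given. We want δ > 0 with 0 < |t − 4| < δ ⇒ |(-8t + 11)/(t + 6) + 21/10| < ϵ.
Combining over a common denominator, (-8t + 11)/(t + 6) + 21/10 = [(-8t + 11)·10 − (-21)·(t + 6)] / [10·(t + 6)] = -59(t − 4) / (10(t + 6)).
So |(-8t + 11)/(t + 6) + 21/10| = 59|t − 4| / (10·|t + 6|).
Require δ ≤ 5, so |t + 6| ≥ |10| − |t − 4| > 10 − 5 = 5.
Hence |(-8t + 11)/(t + 6) + 21/10| < 59|t − 4|/(10·5) = (59/50)|t − 4|, which is < ϵ once |t − 4| < (50/59)ϵ.
Take δ = min(5, (50/59)ϵ). Then 0 < |t − 4| < δ forces both bounds, so |(-8t + 11)/(t + 6) + 21/10| < ϵ.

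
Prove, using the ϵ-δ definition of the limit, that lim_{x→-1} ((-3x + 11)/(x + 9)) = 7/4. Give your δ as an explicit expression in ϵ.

Fix ϵ > 0. We want δ > 0 with 0 < |x + 1| < δ ⇒ |(-3x + 11)/(x + 9) − (7/4)| < ϵ.
Combining over a common denominator, (-3x + 11)/(x + 9) − (7/4) = [(-3x + 11)·8 − 14·(x + 9)] / [8·(x + 9)] = -38(x + 1) / (8(x + 9)).
So |(-3x + 11)/(x + 9) − (7/4)| = 38|x + 1| / (8·|x + 9|).
Restrict δ ≤ 4. Then |x + 1| < 4 gives |x + 9| = |(x + 1) + 8| ≥ 8 − 4 = 4.
Hence |(-3x + 11)/(x + 9) − (7/4)| < 38|x + 1|/(8·4) = (19/16)|x + 1|, which is < ϵ once |x + 1| < (16/19)ϵ.
Take δ = min(4, (16/19)ϵ). Then 0 < |x + 1| < δ forces both bounds, so |(-3x + 11)/(x + 9) − (7/4)| < ϵ.

δ = min(4, (16/19)ϵ)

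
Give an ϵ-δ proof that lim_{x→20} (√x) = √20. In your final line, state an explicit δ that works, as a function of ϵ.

Let ϵ > 0. We want δ > 0 such that 0 < |x − 20| < δ implies |√x − √20| < ϵ.
Rationalise: √x − √20 = (x − 20)/(√x + √20), so |√x − √20| = |x − 20|/(√x + √20).
Restrict δ ≤ 20 so that |x − 20| < 20 forces x > 0, and then √x + √20 > √20.
Hence |√x − √20| < |x − 20|/√20, which is < ϵ once |x − 20| < √20·ϵ.
Take δ = min(20, √20·ϵ). If 0 < |x − 20| < δ then x > 0 and |√x − √20| < |x − 20|/√20 < ϵ.

δ = min(20, √20·ϵ)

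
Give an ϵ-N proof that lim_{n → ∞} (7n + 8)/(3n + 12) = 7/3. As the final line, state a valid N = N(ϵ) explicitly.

Let ϵ > 0 be given. For n ≥ 1, |(7n + 8)/(3n + 12) − (7/3)| = |-60|/(3(3n + 12)) = 60/(3(3n + 12)).
Since 3n + 12 ≥ 3n for n ≥ 1, this is ≤ 60/(3·3n) = (20/3)/n.
So |(7n + 8)/(3n + 12) − (7/3)| < ϵ whenever n > (20/3)/ϵ.
Take N = (20/3)/ϵ. If n > N then |(7n + 8)/(3n + 12) − (7/3)| ≤ (20/3)/n < ϵ.

N = (20/3)/ϵ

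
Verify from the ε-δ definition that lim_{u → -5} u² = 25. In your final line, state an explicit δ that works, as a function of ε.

Fix ε > 0. We seek δ > 0 with 0 < |u + 5| < δ ⇒ |u² − 25| < ε.
Factor: u² − 25 = (u + 5)(u - 5), so |u² − 25| = |u + 5|·|u - 5|.
Impose δ ≤ 1 so that |u| < 6; then |u - 5| ≤ 11.
Hence |u² − 25| ≤ 11|u + 5|, which is < ε once |u + 5| < ε/11.
Take δ = min(1, ε/11). If 0 < |u + 5| < δ then both bounds hold and |u² − 25| ≤ 11|u + 5| < 11·(ε/11) = ε.

δ = min(1, ε/11)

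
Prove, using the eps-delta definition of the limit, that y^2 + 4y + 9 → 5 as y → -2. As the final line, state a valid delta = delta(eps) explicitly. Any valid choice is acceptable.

delta = min(1, eps/5)

Let eps > 0. We want delta > 0 such that 0 < |y + 2| < delta implies |(y^2 + 4y + 9) − 5| < eps.
(y^2 + 4y + 9) − 5 = y^2 + 4y + 4 = (y + 2)(y + 2).
So |(y^2 + 4y + 9) − 5| = |y + 2|·|y + 2|.
Assume first that |y + 2| < 1, so |y| < 3. Then |y + 2| ≤ 3 + 2 = 5.
Hence |(y^2 + 4y + 9) − 5| ≤ 5|y + 2| < eps provided |y + 2| < eps/5.
Take delta = min(1, eps/5). Then 0 < |y + 2| < delta gives both |y + 2| < 1 and |y + 2| < eps/5, so |(y^2 + 4y + 9) − 5| < eps.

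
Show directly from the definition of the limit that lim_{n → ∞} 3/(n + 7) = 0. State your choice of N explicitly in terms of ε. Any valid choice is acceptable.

Let ε > 0. For n ≥ 1, |3/(n + 7) − 0| = 3/(n + 7) ≤ 3/n.
We need 3/n < ε, i.e. n > 3/ε.
Take N = 3/ε. If n > N then |3/(n + 7)| ≤ 3/n < ε.

N = 3/ε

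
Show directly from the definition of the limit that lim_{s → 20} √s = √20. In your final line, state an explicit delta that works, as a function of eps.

delta = min(20, √20·eps)

Let eps > 0. We want delta > 0 such that 0 < |s − 20| < delta implies |√s − √20| < eps.
Multiplying by the conjugate, |√s − √20| = |s − 20|/(√s + √20).
Restrict delta ≤ 20 so that |s − 20| < 20 forces s > 0, and then √s + √20 > √20.
Hence |√s − √20| < |s − 20|/√20, which is < eps once |s − 20| < √20·eps.
Take delta = min(20, √20·eps). If 0 < |s − 20| < delta then s > 0 and |√s − √20| < |s − 20|/√20 < eps.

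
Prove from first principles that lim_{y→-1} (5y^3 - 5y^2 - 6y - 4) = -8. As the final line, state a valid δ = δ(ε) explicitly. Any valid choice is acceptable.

Let ε > 0 be given. We want δ > 0 such that 0 < |y + 1| < δ implies |(5y^3 - 5y^2 - 6y - 4) + 8| < ε.
(5y^3 - 5y^2 - 6y - 4) + 8 = 5y^3 - 5y^2 - 6y + 4 = (y + 1)(5y^2 - 10y + 4).
So |(5y^3 - 5y^2 - 6y - 4) + 8| = |y + 1|·|5y^2 - 10y + 4|.
Assume first that |y + 1| < 2, so |y| < 3. Then |5y^2 - 10y + 4| ≤ 5·3^2 + 10·3 + 4 = 79.
Hence |(5y^3 - 5y^2 - 6y - 4) + 8| ≤ 79|y + 1| < ε provided |y + 1| < ε/79.
Choosing δ = min(2, ε/79) ensures both conditions, hence |(5y^3 - 5y^2 - 6y - 4) + 8| < ε.

δ = min(2, ε/79)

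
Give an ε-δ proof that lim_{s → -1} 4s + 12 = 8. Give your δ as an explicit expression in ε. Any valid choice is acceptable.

Suppose ε > 0. We need δ > 0 so that 0 < |s + 1| < δ implies |(4s + 12) − 8| < ε.
|(4s + 12) − 8| = |4s + 4| = 4|s + 1|.
Thus it suffices that |s + 1| < ε/4.
Choosing δ = ε/4 gives |(4s + 12) − 8| = 4|s + 1| < ε whenever |s + 1| < δ.

δ = ε/4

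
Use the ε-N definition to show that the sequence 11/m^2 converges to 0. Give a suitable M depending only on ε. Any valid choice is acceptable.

M = (11/ε)^{1/2}

Let ε > 0. For m ≥ 1, |11/m^2 − 0| = 11/m^2.
11/m^2 < ε ⇔ m^2 > 11/ε ⇔ m > (11/ε)^{1/2}.
Take M = (11/ε)^{1/2}. Then m > M implies 11/m^2 < ε.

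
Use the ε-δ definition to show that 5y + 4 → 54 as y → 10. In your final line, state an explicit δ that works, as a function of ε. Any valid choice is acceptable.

δ = ε/5

Let ε > 0 be given. We need δ > 0 so that 0 < |y − 10| < δ implies |(5y + 4) − 54| < ε.
|(5y + 4) − 54| = |5y - 50| = 5|y − 10|.
Thus it suffices that |y − 10| < ε/5.
Take δ = ε/5. If 0 < |y − 10| < δ then |(5y + 4) − 54| = 5|y − 10| < 5·(ε/5) = ε.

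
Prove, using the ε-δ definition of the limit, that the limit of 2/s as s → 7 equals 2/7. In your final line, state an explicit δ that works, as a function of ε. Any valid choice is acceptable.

Suppose ε > 0. We seek δ > 0 such that 0 < |s − 7| < δ implies |2/s − (2/7)| < ε.
|2/s − (2/7)| = 2·|7 − s|/(7·|s|) = 2|s − 7|/(7|s|).
Require δ ≤ 7/2 so that |s| > 7 − 7/2 = 7/2, hence 7|s| > 49/2.
Then |2/s − (2/7)| < 2|s − 7|/(49/2), which is < ε when |s − 7| < (49/4)ε.
Take δ = min(7/2, (49/4)ε). Then 0 < |s − 7| < δ gives both |s − 7| < 7/2 and |s − 7| < (49/4)ε, so |2/s − (2/7)| < ε.

δ = min(7/2, (49/4)ε)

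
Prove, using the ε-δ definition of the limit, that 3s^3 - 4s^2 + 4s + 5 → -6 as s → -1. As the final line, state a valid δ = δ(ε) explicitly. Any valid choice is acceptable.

Let ε > 0. We want δ > 0 such that 0 < |s + 1| < δ implies |(3s^3 - 4s^2 + 4s + 5) + 6| < ε.
(3s^3 - 4s^2 + 4s + 5) + 6 = 3s^3 - 4s^2 + 4s + 11 = (s + 1)(3s^2 - 7s + 11).
So |(3s^3 - 4s^2 + 4s + 5) + 6| = |s + 1|·|3s^2 - 7s + 11|.
Assume first that |s + 1| < 1, so |s| < 2. Then |3s^2 - 7s + 11| ≤ 3·2^2 + 7·2 + 11 = 37.
Hence |(3s^3 - 4s^2 + 4s + 5) + 6| ≤ 37|s + 1| < ε provided |s + 1| < ε/37.
Take δ = min(1, ε/37). Then 0 < |s + 1| < δ gives both |s + 1| < 1 and |s + 1| < ε/37, so |(3s^3 - 4s^2 + 4s + 5) + 6| < ε.

δ = min(1, ε/37)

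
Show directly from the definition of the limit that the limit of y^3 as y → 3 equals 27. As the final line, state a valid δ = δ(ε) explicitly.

Let ε > 0. We seek δ > 0 with 0 < |y − 3| < δ ⇒ |y^3 − 27| < ε.
Factor: y^3 − 27 = (y − 3)(y^2 + 3y + 9), so |y^3 − 27| = |y − 3|·|y^2 + 3y + 9|.
Impose δ ≤ 1 so that |y| < 4; then |y^2 + 3y + 9| ≤ 37.
Hence |y^3 − 27| ≤ 37|y − 3|, which is < ε once |y − 3| < ε/37.
Take δ = min(1, ε/37). If 0 < |y − 3| < δ then both bounds hold and |y^3 − 27| ≤ 37|y − 3| < 37·(ε/37) = ε.

δ = min(1, ε/37)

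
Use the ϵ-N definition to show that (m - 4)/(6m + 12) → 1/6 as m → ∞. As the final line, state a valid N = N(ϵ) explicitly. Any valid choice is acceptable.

Suppose ϵ > 0. For m ≥ 1, |(m - 4)/(6m + 12) − (1/6)| = |-36|/(6(6m + 12)) = 36/(6(6m + 12)).
Since 6m + 12 ≥ 6m for m ≥ 1, this is ≤ 36/(6·6m) = 1/m.
So |(m - 4)/(6m + 12) − (1/6)| < ϵ whenever m > 1/ϵ.
Take N = 1/ϵ. If m > N then |(m - 4)/(6m + 12) − (1/6)| ≤ 1/m < ϵ.

N = 1/ϵ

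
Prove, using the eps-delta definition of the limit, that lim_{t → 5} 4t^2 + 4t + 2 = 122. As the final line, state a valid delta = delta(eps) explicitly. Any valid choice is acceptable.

delta = min(2, eps/52)

Let eps > 0. We want delta > 0 such that 0 < |t − 5| < delta implies |(4t^2 + 4t + 2) − 122| < eps.
(4t^2 + 4t + 2) − 122 = 4t^2 + 4t - 120 = (t − 5)(4t + 24).
So |(4t^2 + 4t + 2) − 122| = |t − 5|·|4t + 24|.
Require delta ≤ 2. Then |t − 5| < 2 gives |t| < 7, and by the triangle inequality |4t + 24| ≤ 4·7 + 24 = 52.
Hence |(4t^2 + 4t + 2) − 122| ≤ 52|t − 5| < eps provided |t − 5| < eps/52.
Take delta = min(2, eps/52). Then 0 < |t − 5| < delta gives both |t − 5| < 2 and |t − 5| < eps/52, so |(4t^2 + 4t + 2) − 122| < eps.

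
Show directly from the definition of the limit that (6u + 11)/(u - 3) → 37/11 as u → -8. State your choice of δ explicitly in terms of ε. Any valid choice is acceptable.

Let ε > 0 be given. We want δ > 0 with 0 < |u + 8| < δ ⇒ |(6u + 11)/(u - 3) − (37/11)| < ε.
Combining over a common denominator, (6u + 11)/(u - 3) − (37/11) = [(6u + 11)·(-11) − (-37)·(u - 3)] / [(-11)·(u - 3)] = -29(u + 8) / ((-11)(u - 3)).
So |(6u + 11)/(u - 3) − (37/11)| = 29|u + 8| / (11·|u − 3|).
Require δ ≤ 11/2, so |u − 3| ≥ |-11| − |u + 8| > 11 − 11/2 = 11/2.
Hence |(6u + 11)/(u - 3) − (37/11)| < 29|u + 8|/(11·(11/2)) = (58/121)|u + 8|, which is < ε once |u + 8| < (121/58)ε.
Take δ = min(11/2, (121/58)ε). Then 0 < |u + 8| < δ forces both bounds, so |(6u + 11)/(u - 3) − (37/11)| < ε.

δ = min(11/2, (121/58)ε)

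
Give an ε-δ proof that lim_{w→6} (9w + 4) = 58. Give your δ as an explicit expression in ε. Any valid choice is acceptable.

δ = ε/9

Let ε > 0. We need δ > 0 so that 0 < |w − 6| < δ implies |(9w + 4) − 58| < ε.
Since (9w + 4) − 58 = 9(w − 6), we have |(9w + 4) − 58| = 9|w − 6|.
Thus it suffices that |w − 6| < ε/9.
Choosing δ = ε/9 gives |(9w + 4) − 58| = 9|w − 6| < ε whenever |w − 6| < δ.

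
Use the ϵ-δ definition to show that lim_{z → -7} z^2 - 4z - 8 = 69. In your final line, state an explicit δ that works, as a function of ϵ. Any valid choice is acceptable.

δ = min(1, ϵ/19)

Let ϵ > 0 be given. We want δ > 0 such that 0 < |z + 7| < δ implies |(z^2 - 4z - 8) − 69| < ϵ.
(z^2 - 4z - 8) − 69 = z^2 - 4z - 77 = (z + 7)(z - 11).
So |(z^2 - 4z - 8) − 69| = |z + 7|·|z - 11|.
Require δ ≤ 1. Then |z + 7| < 1 gives |z| < 8, and by the triangle inequality |z - 11| ≤ 8 + 11 = 19.
Hence |(z^2 - 4z - 8) − 69| ≤ 19|z + 7| < ϵ provided |z + 7| < ϵ/19.
Choosing δ = min(1, ϵ/19) ensures both conditions, hence |(z^2 - 4z - 8) − 69| < ϵ.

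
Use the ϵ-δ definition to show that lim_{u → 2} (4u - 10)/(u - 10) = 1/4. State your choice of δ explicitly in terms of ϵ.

Let ϵ > 0. We want δ > 0 with 0 < |u − 2| < δ ⇒ |(4u - 10)/(u - 10) − (1/4)| < ϵ.
Combining over a common denominator, (4u - 10)/(u - 10) − (1/4) = [(4u - 10)·(-8) − (-2)·(u - 10)] / [(-8)·(u - 10)] = -30(u − 2) / ((-8)(u - 10)).
So |(4u - 10)/(u - 10) − (1/4)| = 30|u − 2| / (8·|u − 10|).
Restrict δ ≤ 4. Then |u − 2| < 4 gives |u − 10| = |(u − 2) + (-8)| ≥ 8 − 4 = 4.
Hence |(4u - 10)/(u - 10) − (1/4)| < 30|u − 2|/(8·4) = (15/16)|u − 2|, which is < ϵ once |u − 2| < (16/15)ϵ.
Take δ = min(4, (16/15)ϵ). Then 0 < |u − 2| < δ forces both bounds, so |(4u - 10)/(u - 10) − (1/4)| < ϵ.

δ = min(4, (16/15)ϵ)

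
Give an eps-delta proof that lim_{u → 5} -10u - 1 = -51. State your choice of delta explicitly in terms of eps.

delta = eps/10

Let eps > 0. We need delta > 0 so that 0 < |u − 5| < delta implies |(-10u - 1) + 51| < eps.
|(-10u - 1) + 51| = |-10u + 50| = 10|u − 5|.
Thus it suffices that |u − 5| < eps/10.
Choosing delta = eps/10 gives |(-10u - 1) + 51| = 10|u − 5| < eps whenever |u − 5| < delta.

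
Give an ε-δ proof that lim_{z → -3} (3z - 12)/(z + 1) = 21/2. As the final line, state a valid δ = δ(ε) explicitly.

δ = min(1, (2/15)ε)

Let ε > 0. We want δ > 0 with 0 < |z + 3| < δ ⇒ |(3z - 12)/(z + 1) − (21/2)| < ε.
Combining over a common denominator, (3z - 12)/(z + 1) − (21/2) = [(3z - 12)·(-2) − (-21)·(z + 1)] / [(-2)·(z + 1)] = 15(z + 3) / ((-2)(z + 1)).
So |(3z - 12)/(z + 1) − (21/2)| = 15|z + 3| / (2·|z + 1|).
Require δ ≤ 1, so |z + 1| ≥ |-2| − |z + 3| > 2 − 1 = 1.
Hence |(3z - 12)/(z + 1) − (21/2)| < 15|z + 3|/(2·1) = (15/2)|z + 3|, which is < ε once |z + 3| < (2/15)ε.
Take δ = min(1, (2/15)ε). Then 0 < |z + 3| < δ forces both bounds, so |(3z - 12)/(z + 1) − (21/2)| < ε.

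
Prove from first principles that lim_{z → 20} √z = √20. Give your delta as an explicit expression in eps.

Suppose eps > 0. We want delta > 0 such that 0 < |z − 20| < delta implies |√z − √20| < eps.
Multiplying by the conjugate, |√z − √20| = |z − 20|/(√z + √20).
Restrict delta ≤ 20 so that |z − 20| < 20 forces z > 0, and then √z + √20 > √20.
Hence |√z − √20| < |z − 20|/√20, which is < eps once |z − 20| < √20·eps.
Take delta = min(20, √20·eps). If 0 < |z − 20| < delta then z > 0 and |√z − √20| < |z − 20|/√20 < eps.

delta = min(20, √20·eps)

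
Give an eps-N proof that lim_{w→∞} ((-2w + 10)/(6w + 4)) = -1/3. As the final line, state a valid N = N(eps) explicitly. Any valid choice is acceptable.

Let eps > 0 be given. We seek N > 0 such that w > N implies |(-2w + 10)/(6w + 4) + 1/3| < eps.
(-2w + 10)/(6w + 4) + 1/3 = (6(-2w + 10) − (-2)(6w + 4)) / (6(6w + 4)) = 68/(6(6w + 4)).
For w > 0 we have 6w + 4 > 6w, so |(-2w + 10)/(6w + 4) + 1/3| = 68/(6(6w + 4)) < 68/(6·6w) = (17/9)/w.
Thus |(-2w + 10)/(6w + 4) + 1/3| < eps whenever w > (17/9)/eps.
Take N = (17/9)/eps. If w > N then |(-2w + 10)/(6w + 4) + 1/3| < (17/9)/w < eps.

N = (17/9)/eps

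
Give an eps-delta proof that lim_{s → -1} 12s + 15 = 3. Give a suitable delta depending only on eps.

delta = eps/12

Let eps > 0 be given. We need delta > 0 so that 0 < |s + 1| < delta implies |(12s + 15) − 3| < eps.
Since (12s + 15) − 3 = 12(s + 1), we have |(12s + 15) − 3| = 12|s + 1|.
Thus it suffices that |s + 1| < eps/12.
Take delta = eps/12. If 0 < |s + 1| < delta then |(12s + 15) − 3| = 12|s + 1| < 12·(eps/12) = eps.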